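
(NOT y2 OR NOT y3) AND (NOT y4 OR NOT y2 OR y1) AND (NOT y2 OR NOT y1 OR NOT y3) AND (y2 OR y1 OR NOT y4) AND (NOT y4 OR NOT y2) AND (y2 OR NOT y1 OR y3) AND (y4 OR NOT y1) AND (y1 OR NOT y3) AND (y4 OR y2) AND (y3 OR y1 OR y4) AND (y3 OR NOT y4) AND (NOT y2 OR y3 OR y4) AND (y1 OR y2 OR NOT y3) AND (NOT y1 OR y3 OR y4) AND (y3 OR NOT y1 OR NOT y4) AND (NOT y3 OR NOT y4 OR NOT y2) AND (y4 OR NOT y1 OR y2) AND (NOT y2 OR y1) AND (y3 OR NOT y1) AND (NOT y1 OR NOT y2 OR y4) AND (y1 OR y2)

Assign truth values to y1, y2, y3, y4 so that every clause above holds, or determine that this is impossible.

y1 ↦ true,  y2 ↦ false,  y3 ↦ true,  y4 ↦ true

Branch on y2: set y2 = false.
The clause (y4) is unit, so y4 = true.
The clause (y1) is unit, so y1 = true.
The clause (y3) is unit, so y3 = true.
Every clause now holds.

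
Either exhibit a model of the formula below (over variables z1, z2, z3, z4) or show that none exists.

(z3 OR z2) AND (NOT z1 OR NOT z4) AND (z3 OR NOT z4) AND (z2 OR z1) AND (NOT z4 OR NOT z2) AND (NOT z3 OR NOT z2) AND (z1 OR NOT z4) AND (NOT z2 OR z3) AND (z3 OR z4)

Try z3 = true.
(NOT z2) alone gives z2 = false.
(z1) alone gives z1 = true.
(NOT z4) alone gives z4 = false.
This assignment satisfies each clause.

z1: true; z2: false; z3: true; z4: false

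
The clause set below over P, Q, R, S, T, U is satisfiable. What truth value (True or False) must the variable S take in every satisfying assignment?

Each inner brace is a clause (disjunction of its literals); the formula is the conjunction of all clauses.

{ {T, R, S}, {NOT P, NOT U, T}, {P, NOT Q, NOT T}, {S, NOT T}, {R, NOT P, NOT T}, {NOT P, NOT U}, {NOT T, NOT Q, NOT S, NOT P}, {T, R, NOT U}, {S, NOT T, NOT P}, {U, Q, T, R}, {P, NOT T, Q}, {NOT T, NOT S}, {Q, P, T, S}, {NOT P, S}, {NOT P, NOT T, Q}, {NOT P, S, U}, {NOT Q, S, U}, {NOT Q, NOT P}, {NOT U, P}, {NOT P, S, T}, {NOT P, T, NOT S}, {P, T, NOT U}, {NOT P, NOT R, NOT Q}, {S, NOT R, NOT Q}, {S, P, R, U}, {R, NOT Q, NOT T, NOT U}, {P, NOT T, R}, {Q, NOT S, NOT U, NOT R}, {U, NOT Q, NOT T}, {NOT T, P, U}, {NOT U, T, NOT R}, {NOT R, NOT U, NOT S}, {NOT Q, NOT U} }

Suppose S = false.
From the singleton clause (NOT T), T = false.
From the singleton clause (R), R = true.
From the singleton clause (NOT P), P = false.
From the singleton clause (Q), Q = true.
But (NOT Q) is also a unit clause — contradiction.
So every satisfying assignment has S = True.

True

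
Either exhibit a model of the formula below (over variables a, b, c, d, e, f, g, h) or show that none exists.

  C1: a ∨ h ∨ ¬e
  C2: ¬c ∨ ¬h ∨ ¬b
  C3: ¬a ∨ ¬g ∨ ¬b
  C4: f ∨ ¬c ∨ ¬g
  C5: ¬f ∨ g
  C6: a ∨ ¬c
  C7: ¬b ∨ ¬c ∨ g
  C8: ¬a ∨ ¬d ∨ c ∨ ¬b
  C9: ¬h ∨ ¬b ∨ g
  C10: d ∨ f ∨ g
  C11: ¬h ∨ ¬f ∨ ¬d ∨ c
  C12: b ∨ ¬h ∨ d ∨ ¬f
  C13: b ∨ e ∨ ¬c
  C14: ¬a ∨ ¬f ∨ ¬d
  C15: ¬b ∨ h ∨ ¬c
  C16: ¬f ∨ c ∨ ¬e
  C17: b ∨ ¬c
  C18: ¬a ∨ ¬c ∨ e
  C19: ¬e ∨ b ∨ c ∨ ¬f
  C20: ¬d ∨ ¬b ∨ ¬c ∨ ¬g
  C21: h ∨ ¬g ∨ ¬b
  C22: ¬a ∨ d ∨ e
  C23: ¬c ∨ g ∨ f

Suppose f = False.
Suppose c = False.
Suppose d = True.
Suppose a = True.
Unit clause (¬b) forces b = False.
All clauses hold; e, g, h can take either value.

a: True,  b: False,  c: False,  d: True,  e: True,  f: False,  g: True,  h: False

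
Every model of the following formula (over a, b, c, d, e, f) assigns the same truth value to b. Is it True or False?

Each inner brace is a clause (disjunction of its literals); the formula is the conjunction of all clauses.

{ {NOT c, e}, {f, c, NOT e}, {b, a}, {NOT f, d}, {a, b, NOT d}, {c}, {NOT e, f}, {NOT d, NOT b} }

Suppose b = true.
From the singleton clause (c), c = true.
From the singleton clause (e), e = true.
From the singleton clause (f), f = true.
From the singleton clause (d), d = true.
But (NOT d) is also a unit clause — contradiction.
So every satisfying assignment has b = False.

False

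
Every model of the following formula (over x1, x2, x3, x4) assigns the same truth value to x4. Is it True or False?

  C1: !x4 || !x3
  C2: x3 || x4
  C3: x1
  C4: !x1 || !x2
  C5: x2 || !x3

True

Suppose x4 = false.
(x3) alone gives x3 = true.
(x1) alone gives x1 = true.
(!x2) alone gives x2 = false.
Now (x2) is unsatisfied and unit — conflict.
So every satisfying assignment has x4 = True.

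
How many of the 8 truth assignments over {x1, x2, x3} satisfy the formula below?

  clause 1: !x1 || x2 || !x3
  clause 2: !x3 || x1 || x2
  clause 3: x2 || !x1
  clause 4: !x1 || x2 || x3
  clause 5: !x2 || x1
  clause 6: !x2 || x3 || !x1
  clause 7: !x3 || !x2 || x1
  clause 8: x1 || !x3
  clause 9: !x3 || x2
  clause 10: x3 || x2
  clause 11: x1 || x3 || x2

There are 2^3 = 8 truth assignments over (x1, x2, x3).
Split on x2. With x2 = true, the clauses containing x2 are satisfied and !x2 drops from the rest; 1 of the 2^2 = 4 assignments to the other variables satisfy what remains.
With x2 = false, by the same count on the reduced clause set, 0 assignments work.
(One model: x1=T, x2=T, x3=T.)
Total: 1 + 0 = 1.

1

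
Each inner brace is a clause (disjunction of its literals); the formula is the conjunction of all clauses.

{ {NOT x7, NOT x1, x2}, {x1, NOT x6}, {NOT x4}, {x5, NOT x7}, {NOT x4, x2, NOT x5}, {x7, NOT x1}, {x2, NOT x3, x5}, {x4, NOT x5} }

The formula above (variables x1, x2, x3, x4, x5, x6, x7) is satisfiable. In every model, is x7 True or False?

Suppose x7 = true.
Unit clause (NOT x4) forces x4 = false.
Unit clause (x5) forces x5 = true.
That conflicts with the unit clause (NOT x5).
So every satisfying assignment has x7 = False.

False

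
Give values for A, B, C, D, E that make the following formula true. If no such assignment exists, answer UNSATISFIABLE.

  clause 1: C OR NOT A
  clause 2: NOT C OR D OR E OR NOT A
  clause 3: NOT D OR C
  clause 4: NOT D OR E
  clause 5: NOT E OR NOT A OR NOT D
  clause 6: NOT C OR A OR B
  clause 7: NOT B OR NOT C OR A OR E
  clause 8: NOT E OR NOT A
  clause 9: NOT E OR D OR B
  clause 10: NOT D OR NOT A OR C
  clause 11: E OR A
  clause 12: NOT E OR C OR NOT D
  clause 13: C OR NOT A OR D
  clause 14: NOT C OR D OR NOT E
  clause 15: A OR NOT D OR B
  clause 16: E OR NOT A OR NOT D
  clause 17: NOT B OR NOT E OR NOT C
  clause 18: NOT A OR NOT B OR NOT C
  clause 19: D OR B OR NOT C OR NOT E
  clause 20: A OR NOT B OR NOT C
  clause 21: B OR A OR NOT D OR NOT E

A: false, B: true, C: false, D: false, E: true

Try C = false.
Unit clause (NOT A) forces A = false.
Unit clause (NOT D) forces D = false.
Unit clause (E) forces E = true.
Unit clause (B) forces B = true.
All clauses are satisfied.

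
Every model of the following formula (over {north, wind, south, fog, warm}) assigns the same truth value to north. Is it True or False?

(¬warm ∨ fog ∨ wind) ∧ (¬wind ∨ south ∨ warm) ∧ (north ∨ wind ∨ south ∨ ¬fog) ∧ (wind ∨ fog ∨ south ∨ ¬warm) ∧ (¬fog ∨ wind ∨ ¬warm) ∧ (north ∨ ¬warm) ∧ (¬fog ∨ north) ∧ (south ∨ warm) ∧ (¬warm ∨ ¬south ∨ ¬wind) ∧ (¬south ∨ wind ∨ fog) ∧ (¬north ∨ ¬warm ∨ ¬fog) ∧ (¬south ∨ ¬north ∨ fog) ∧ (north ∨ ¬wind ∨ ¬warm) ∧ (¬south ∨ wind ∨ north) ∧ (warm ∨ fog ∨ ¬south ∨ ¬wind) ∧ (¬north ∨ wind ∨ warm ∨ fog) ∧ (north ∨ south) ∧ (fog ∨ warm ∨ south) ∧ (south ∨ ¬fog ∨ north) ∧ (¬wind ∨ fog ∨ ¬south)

True

Suppose north = False.
The clause (¬warm) is unit, so warm = False.
The clause (¬fog) is unit, so fog = False.
The clause (south) is unit, so south = True.
The clause (wind) is unit, so wind = True.
Now (¬wind) is unsatisfied and unit — conflict.
So every satisfying assignment has north = True.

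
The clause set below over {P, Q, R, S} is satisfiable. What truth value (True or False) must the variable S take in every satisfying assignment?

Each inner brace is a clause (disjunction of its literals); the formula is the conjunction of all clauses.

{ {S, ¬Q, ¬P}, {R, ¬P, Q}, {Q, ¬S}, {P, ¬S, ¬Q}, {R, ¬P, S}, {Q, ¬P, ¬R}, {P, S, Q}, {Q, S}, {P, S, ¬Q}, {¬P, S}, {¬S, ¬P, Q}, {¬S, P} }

Suppose S = False.
From the singleton clause (Q), Q = True.
From the singleton clause (¬P), P = False.
But (P) is also a unit clause — contradiction.
So every satisfying assignment has S = True.

True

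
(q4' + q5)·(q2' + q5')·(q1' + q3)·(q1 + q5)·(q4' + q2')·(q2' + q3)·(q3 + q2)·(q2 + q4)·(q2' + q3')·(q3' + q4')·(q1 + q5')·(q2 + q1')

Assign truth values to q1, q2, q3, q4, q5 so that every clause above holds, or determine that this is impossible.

UNSATISFIABLE

Try q4 = 0.
From the singleton clause (q2), q2 = 1.
From the singleton clause (q5'), q5 = 0.
From the singleton clause (q1), q1 = 1.
From the singleton clause (q3), q3 = 1.
Now (q3') is unsatisfied and unit — conflict.
Undo q4 and try q4 = 1.
From the singleton clause (q5), q5 = 1.
From the singleton clause (q2'), q2 = 0.
From the singleton clause (q3), q3 = 1.
Now (q3') is unsatisfied and unit — conflict.
Either choice for q4 ends in contradiction.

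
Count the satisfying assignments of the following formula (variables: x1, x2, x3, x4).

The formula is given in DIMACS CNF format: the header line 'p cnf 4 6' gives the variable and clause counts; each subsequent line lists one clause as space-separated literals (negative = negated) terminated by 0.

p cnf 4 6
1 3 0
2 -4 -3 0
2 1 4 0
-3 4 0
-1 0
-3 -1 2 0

There are 2^4 = 16 truth assignments over (x1, x2, x3, x4).
Split on x1. With x1 = True, the clauses containing x1 are satisfied and ¬x1 drops from the rest; 0 of the 2^3 = 8 assignments to the other variables satisfy what remains.
With x1 = False, by the same count on the reduced clause set, 1 assignment works.
Total: 0 + 1 = 1.

1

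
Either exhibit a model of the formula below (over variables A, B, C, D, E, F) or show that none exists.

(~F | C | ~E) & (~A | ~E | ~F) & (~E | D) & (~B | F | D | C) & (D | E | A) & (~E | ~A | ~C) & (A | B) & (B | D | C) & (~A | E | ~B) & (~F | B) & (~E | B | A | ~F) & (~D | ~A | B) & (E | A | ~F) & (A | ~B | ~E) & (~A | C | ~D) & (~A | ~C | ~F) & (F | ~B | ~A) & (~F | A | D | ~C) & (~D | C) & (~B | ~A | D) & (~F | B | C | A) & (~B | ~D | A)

A=1, B=0, C=1, D=0, E=0, F=0

Suppose E = 0.
Suppose D = 0.
Unit clause (A) forces A = 1.
Unit clause (~B) forces B = 0.
Unit clause (C) forces C = 1.
Unit clause (~F) forces F = 0.
This assignment satisfies each clause.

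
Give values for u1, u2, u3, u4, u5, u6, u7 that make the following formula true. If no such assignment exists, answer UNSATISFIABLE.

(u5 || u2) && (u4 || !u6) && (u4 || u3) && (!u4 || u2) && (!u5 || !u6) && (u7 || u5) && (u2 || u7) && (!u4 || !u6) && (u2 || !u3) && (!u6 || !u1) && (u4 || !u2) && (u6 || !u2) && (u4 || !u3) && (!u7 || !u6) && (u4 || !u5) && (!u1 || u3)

Branch on u5: set u5 = true.
From the singleton clause (!u6), u6 = false.
From the singleton clause (!u2), u2 = false.
From the singleton clause (!u4), u4 = false.
Now (u4) is unsatisfied and unit — conflict.
So u5 must be the other value — set u5 = false.
From the singleton clause (u2), u2 = true.
From the singleton clause (u7), u7 = true.
From the singleton clause (u4), u4 = true.
From the singleton clause (!u6), u6 = false.
Now (u6) is unsatisfied and unit — conflict.
Either choice for u5 ends in contradiction.

UNSATISFIABLE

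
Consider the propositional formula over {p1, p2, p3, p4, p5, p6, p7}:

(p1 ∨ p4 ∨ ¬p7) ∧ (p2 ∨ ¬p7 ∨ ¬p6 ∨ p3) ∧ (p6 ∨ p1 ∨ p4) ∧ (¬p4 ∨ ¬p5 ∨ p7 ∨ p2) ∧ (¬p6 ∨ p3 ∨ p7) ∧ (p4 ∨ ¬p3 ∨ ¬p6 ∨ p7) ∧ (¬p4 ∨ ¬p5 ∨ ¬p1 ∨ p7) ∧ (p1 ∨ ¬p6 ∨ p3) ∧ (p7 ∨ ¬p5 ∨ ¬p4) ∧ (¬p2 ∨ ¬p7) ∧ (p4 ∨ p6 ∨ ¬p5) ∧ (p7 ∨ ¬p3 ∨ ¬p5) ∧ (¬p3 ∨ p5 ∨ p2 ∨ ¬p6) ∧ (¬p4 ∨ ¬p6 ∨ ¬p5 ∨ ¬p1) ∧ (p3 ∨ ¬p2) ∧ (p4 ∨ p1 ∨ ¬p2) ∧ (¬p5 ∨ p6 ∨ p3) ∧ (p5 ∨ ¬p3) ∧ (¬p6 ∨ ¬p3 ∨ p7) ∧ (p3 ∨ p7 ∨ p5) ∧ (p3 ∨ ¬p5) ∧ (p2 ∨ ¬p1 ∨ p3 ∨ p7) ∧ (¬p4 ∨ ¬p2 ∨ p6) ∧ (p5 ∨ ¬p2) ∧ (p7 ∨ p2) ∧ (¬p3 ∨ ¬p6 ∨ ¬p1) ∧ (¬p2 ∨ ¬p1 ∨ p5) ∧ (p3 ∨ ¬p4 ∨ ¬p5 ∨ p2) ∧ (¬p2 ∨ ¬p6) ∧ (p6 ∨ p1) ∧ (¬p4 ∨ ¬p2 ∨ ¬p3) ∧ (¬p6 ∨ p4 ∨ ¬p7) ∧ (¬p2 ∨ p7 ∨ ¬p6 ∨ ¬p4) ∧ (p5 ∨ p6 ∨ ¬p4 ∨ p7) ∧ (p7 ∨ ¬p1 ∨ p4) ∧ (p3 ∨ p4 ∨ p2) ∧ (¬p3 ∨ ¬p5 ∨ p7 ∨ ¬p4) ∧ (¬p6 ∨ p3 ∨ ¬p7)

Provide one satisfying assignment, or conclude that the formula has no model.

p1: False, p2: False, p3: True, p4: True, p5: True, p6: True, p7: True

Branch on p2: set p2 = False.
From the singleton clause (p7), p7 = True.
Branch on p1: set p1 = False.
From the singleton clause (p4), p4 = True.
From the singleton clause (p6), p6 = True.
From the singleton clause (p3), p3 = True.
From the singleton clause (p5), p5 = True.
Every clause now holds.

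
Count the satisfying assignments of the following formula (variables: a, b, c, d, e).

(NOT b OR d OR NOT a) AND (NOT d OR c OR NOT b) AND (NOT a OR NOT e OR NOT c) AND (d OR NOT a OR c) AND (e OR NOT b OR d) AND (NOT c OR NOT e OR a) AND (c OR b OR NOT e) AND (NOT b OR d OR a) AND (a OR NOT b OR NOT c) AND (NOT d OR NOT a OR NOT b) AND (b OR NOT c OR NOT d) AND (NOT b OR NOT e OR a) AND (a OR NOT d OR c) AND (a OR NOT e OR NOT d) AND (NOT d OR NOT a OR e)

3

There are 2^5 = 32 truth assignments over (a, b, c, d, e).
Split on e. With e = true, the clauses containing e are satisfied and NOT e drops from the rest; 0 of the 2^4 = 16 assignments to the other variables satisfy what remains.
With e = false, by the same count on the reduced clause set, 3 assignments work.
(One model: a=F, b=F, c=F, d=F, e=F.)
Total: 0 + 3 = 3.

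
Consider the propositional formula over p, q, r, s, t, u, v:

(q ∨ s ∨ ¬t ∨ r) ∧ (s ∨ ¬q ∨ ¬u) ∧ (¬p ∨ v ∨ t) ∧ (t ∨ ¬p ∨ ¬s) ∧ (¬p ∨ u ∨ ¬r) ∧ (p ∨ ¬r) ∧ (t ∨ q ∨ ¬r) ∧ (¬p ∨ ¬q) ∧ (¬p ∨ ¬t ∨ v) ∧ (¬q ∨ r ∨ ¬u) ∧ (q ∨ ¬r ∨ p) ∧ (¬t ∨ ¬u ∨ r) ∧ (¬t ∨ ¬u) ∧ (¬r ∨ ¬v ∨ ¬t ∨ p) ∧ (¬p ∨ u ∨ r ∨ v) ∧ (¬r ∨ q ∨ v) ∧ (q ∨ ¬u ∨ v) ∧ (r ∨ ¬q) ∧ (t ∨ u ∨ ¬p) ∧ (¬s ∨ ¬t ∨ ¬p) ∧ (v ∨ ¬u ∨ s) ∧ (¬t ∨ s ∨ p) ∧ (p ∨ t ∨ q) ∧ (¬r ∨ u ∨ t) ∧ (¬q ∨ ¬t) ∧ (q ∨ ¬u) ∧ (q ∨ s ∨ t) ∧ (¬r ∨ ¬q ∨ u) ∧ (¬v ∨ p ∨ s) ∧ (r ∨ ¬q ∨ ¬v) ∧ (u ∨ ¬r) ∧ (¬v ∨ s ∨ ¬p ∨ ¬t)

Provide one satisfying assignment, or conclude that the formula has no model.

p: False, q: False, r: False, s: True, t: True, u: False, v: True

Try p = False.
The clause (¬r) is unit, so r = False.
The clause (¬q) is unit, so q = False.
The clause (t) is unit, so t = True.
The clause (s) is unit, so s = True.
The clause (¬u) is unit, so u = False.
All clauses hold; v can take either value.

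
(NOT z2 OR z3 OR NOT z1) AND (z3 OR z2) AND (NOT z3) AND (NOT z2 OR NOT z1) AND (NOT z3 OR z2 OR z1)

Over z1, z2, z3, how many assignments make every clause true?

There are 2^3 = 8 truth assignments over (z1, z2, z3).
Split on z3. With z3 = true, the clauses containing z3 are satisfied and NOT z3 drops from the rest; 0 of the 2^2 = 4 assignments to the other variables satisfy what remains.
With z3 = false, by the same count on the reduced clause set, 1 assignment works.
Total: 0 + 1 = 1.

1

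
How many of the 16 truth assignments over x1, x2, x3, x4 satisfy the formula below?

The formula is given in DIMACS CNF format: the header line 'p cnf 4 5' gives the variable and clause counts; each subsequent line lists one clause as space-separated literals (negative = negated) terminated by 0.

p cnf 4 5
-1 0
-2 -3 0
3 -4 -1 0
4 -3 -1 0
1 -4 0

There are 2^4 = 16 truth assignments over (x1, x2, x3, x4).
Split on x1. With x1 = True, the clauses containing x1 are satisfied and ¬x1 drops from the rest; 0 of the 2^3 = 8 assignments to the other variables satisfy what remains.
With x1 = False, by the same count on the reduced clause set, 3 assignments work.
Total: 0 + 3 = 3.

3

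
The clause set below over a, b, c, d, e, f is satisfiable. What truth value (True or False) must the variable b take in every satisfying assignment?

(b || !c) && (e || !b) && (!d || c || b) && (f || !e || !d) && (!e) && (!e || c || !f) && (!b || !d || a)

False

Suppose b = true.
(e) alone gives e = true.
But (!e) is also a unit clause — contradiction.
So every satisfying assignment has b = False.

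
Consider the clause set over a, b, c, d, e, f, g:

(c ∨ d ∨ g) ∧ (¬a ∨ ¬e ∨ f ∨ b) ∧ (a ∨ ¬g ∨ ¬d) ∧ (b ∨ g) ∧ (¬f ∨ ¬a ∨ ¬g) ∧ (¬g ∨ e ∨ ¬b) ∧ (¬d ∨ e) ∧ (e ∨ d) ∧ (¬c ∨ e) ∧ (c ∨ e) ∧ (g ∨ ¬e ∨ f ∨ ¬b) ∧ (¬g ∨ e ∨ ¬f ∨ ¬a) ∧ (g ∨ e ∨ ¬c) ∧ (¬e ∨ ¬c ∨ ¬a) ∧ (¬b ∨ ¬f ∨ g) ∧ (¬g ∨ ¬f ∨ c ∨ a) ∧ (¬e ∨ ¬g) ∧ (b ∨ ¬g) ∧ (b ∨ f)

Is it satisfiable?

No

Try b = True.
Try g = False.
The clause (¬f) is unit, so f = False.
The clause (¬e) is unit, so e = False.
The clause (¬d) is unit, so d = False.
Now (d) is unsatisfied and unit — conflict.
Undo g and try g = True.
The clause (e) is unit, so e = True.
Now (¬e) is unsatisfied and unit — conflict.
Neither g = True nor g = False works.
Undo b and try b = False.
The clause (g) is unit, so g = True.
Now (¬g) is unsatisfied and unit — conflict.
Neither b = True nor b = False works.
No assignment satisfies every clause.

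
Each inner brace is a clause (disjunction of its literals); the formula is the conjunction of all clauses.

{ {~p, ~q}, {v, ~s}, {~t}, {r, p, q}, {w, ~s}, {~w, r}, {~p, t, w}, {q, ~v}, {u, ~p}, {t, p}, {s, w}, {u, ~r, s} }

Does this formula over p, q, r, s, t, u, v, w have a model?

Yes

The clause (~t) is unit, so t = 0.
The clause (p) is unit, so p = 1.
The clause (~q) is unit, so q = 0.
The clause (w) is unit, so w = 1.
The clause (r) is unit, so r = 1.
The clause (~v) is unit, so v = 0.
The clause (~s) is unit, so s = 0.
The clause (u) is unit, so u = 1.
This assignment satisfies each clause.
A satisfying assignment: p: 1; q: 0; r: 1; s: 0; t: 0; u: 1; v: 0; w: 1.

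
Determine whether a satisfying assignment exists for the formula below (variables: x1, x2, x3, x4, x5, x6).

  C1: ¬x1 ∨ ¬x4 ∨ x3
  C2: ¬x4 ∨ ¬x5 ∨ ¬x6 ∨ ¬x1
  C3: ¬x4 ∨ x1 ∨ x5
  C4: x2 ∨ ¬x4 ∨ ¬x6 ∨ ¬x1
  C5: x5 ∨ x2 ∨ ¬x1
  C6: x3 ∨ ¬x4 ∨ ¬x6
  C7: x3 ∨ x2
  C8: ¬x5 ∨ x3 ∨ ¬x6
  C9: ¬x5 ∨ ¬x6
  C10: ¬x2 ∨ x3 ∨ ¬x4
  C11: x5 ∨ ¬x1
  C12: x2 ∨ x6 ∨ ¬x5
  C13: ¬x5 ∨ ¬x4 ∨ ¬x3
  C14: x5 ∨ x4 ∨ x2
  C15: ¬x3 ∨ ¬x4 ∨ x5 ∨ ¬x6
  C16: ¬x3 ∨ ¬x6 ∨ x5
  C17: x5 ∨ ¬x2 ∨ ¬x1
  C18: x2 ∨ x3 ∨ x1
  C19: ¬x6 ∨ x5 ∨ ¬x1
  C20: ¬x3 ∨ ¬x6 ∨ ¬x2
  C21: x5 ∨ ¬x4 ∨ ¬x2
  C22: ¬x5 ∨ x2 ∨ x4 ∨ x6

Branch on x3: set x3 = True.
Branch on x5: set x5 = True.
From the singleton clause (¬x6), x6 = False.
From the singleton clause (x2), x2 = True.
From the singleton clause (¬x4), x4 = False.
No clause remains; x1 is free.
A satisfying assignment: x1=False; x2=True; x3=True; x4=False; x5=True; x6=False.

Yes, satisfiable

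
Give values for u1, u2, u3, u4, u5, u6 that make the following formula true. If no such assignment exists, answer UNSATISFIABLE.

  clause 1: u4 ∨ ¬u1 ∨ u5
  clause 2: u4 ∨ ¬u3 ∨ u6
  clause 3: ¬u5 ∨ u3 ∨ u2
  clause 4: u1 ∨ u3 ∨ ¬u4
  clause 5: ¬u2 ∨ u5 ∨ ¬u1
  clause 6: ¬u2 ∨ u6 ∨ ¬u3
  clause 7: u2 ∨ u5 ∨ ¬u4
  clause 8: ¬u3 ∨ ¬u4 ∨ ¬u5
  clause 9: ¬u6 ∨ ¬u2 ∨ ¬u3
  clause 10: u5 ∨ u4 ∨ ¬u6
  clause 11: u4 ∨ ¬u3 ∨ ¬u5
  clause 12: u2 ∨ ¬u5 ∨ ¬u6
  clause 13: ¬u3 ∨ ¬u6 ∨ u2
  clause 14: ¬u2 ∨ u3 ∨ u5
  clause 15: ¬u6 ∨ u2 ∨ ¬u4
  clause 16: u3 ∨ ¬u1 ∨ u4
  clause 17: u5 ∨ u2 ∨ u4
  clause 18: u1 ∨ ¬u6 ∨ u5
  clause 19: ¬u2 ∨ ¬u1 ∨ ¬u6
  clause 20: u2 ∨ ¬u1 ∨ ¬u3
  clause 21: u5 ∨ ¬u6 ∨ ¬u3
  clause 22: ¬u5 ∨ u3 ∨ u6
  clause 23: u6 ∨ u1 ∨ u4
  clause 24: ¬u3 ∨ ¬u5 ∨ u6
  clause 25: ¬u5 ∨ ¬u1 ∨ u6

u1 ↦ False, u2 ↦ True, u3 ↦ False, u4 ↦ False, u5 ↦ True, u6 ↦ True

Branch on u4: set u4 = False.
Branch on u1: set u1 = False.
From the singleton clause (u6), u6 = True.
From the singleton clause (u5), u5 = True.
From the singleton clause (¬u3), u3 = False.
From the singleton clause (u2), u2 = True.
All clauses are satisfied.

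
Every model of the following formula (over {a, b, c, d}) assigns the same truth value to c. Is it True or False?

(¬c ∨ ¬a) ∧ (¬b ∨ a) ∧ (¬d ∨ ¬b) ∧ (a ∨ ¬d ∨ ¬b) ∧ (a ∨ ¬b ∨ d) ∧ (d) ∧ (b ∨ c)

True

Suppose c = False.
The clause (d) is unit, so d = True.
The clause (¬b) is unit, so b = False.
That conflicts with the unit clause (b).
So every satisfying assignment has c = True.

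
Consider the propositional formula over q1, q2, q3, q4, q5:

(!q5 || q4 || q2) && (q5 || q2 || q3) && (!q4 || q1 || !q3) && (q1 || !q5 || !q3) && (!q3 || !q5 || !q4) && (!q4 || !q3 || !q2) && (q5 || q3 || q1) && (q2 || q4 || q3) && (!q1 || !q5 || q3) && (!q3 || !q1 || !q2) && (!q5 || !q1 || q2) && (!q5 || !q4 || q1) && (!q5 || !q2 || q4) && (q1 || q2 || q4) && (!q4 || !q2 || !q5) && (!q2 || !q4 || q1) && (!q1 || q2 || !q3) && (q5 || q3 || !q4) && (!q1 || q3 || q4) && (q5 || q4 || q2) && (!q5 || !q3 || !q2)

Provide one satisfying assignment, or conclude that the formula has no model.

q1: false; q2: true; q3: true; q4: false; q5: false

Suppose q5 = false.
Suppose q2 = true.
Suppose q4 = false.
Suppose q3 = true.
The clause (!q1) is unit, so q1 = false.
All clauses are satisfied.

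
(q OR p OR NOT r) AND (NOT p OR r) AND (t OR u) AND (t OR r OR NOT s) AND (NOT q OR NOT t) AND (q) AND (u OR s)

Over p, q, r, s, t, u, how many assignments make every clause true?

5

There are 2^6 = 64 truth assignments over (p, q, r, s, t, u).
Split on q. With q = true, the clauses containing q are satisfied and NOT q drops from the rest; 5 of the 2^5 = 32 assignments to the other variables satisfy what remains.
With q = false, by the same count on the reduced clause set, 0 assignments work.
(One model: p=F, q=T, r=F, s=F, t=F, u=T.)
Total: 5 + 0 = 5.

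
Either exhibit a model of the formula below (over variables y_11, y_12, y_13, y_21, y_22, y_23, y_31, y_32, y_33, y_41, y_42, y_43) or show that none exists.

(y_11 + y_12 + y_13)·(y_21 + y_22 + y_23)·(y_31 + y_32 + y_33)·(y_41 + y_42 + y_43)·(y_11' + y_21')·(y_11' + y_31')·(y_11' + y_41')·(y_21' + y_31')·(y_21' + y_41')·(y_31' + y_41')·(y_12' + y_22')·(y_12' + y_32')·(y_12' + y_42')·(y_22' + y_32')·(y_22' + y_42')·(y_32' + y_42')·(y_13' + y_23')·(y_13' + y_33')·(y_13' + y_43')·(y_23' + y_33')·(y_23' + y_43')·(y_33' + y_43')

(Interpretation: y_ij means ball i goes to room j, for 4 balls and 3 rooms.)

UNSATISFIABLE

Branch on y_11: set y_11 = 0.
Branch on y_12: set y_12 = 1.
(y_22') alone gives y_22 = 0.
(y_32') alone gives y_32 = 0.
(y_42') alone gives y_42 = 0.
Branch on y_21: set y_21 = 1.
(y_31') alone gives y_31 = 0.
(y_33) alone gives y_33 = 1.
(y_41') alone gives y_41 = 0.
(y_43) alone gives y_43 = 1.
But (y_43') is also a unit clause — contradiction.
So y_21 must be the other value — set y_21 = 0.
(y_23) alone gives y_23 = 1.
(y_13') alone gives y_13 = 0.
(y_33') alone gives y_33 = 0.
(y_31) alone gives y_31 = 1.
(y_41') alone gives y_41 = 0.
(y_43) alone gives y_43 = 1.
But (y_43') is also a unit clause — contradiction.
Either choice for y_21 ends in contradiction.
So y_12 must be the other value — set y_12 = 0.
(y_13) alone gives y_13 = 1.
(y_23') alone gives y_23 = 0.
(y_33') alone gives y_33 = 0.
(y_43') alone gives y_43 = 0.
Branch on y_21: set y_21 = 1.
(y_31') alone gives y_31 = 0.
(y_32) alone gives y_32 = 1.
(y_41') alone gives y_41 = 0.
(y_42) alone gives y_42 = 1.
But (y_42') is also a unit clause — contradiction.
So y_21 must be the other value — set y_21 = 0.
(y_22) alone gives y_22 = 1.
(y_32') alone gives y_32 = 0.
(y_31) alone gives y_31 = 1.
(y_41') alone gives y_41 = 0.
(y_42) alone gives y_42 = 1.
But (y_42') is also a unit clause — contradiction.
Either choice for y_21 ends in contradiction.
Either choice for y_12 ends in contradiction.
So y_11 must be the other value — set y_11 = 1.
(y_21') alone gives y_21 = 0.
(y_31') alone gives y_31 = 0.
(y_41') alone gives y_41 = 0.
Branch on y_22: set y_22 = 1.
(y_12') alone gives y_12 = 0.
(y_32') alone gives y_32 = 0.
(y_33) alone gives y_33 = 1.
(y_42') alone gives y_42 = 0.
(y_43) alone gives y_43 = 1.
But (y_43') is also a unit clause — contradiction.
So y_22 must be the other value — set y_22 = 0.
(y_23) alone gives y_23 = 1.
(y_13') alone gives y_13 = 0.
(y_33') alone gives y_33 = 0.
(y_32) alone gives y_32 = 1.
(y_12') alone gives y_12 = 0.
(y_42') alone gives y_42 = 0.
(y_43) alone gives y_43 = 1.
But (y_43') is also a unit clause — contradiction.
Either choice for y_22 ends in contradiction.
Either choice for y_11 ends in contradiction.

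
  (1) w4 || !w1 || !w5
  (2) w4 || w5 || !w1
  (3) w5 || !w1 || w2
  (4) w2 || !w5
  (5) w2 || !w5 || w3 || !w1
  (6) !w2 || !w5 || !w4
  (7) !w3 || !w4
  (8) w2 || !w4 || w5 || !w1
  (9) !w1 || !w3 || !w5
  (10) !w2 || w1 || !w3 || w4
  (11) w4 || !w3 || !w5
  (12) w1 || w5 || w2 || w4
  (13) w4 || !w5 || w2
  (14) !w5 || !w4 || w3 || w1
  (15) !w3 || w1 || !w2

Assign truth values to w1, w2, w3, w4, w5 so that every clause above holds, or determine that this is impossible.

Case w2 = false:
From the singleton clause (!w5), w5 = false.
From the singleton clause (!w1), w1 = false.
From the singleton clause (w4), w4 = true.
From the singleton clause (!w3), w3 = false.
Every clause now holds.

w1 ↦ false,  w2 ↦ false,  w3 ↦ false,  w4 ↦ true,  w5 ↦ false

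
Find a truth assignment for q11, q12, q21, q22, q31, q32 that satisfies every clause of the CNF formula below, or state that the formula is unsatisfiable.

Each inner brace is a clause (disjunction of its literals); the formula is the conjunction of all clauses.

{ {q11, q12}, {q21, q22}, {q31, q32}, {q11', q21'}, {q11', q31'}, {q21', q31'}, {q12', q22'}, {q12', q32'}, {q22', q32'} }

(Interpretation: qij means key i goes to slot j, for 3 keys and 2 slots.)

UNSATISFIABLE

Try q11 = 1.
The clause (q21') is unit, so q21 = 0.
The clause (q22) is unit, so q22 = 1.
The clause (q31') is unit, so q31 = 0.
The clause (q32) is unit, so q32 = 1.
But (q32') is also a unit clause — contradiction.
Backtrack on q11: now try q11 = 0.
The clause (q12) is unit, so q12 = 1.
The clause (q22') is unit, so q22 = 0.
The clause (q21) is unit, so q21 = 1.
The clause (q31') is unit, so q31 = 0.
The clause (q32) is unit, so q32 = 1.
But (q32') is also a unit clause — contradiction.
Neither q11 = 1 nor q11 = 0 works.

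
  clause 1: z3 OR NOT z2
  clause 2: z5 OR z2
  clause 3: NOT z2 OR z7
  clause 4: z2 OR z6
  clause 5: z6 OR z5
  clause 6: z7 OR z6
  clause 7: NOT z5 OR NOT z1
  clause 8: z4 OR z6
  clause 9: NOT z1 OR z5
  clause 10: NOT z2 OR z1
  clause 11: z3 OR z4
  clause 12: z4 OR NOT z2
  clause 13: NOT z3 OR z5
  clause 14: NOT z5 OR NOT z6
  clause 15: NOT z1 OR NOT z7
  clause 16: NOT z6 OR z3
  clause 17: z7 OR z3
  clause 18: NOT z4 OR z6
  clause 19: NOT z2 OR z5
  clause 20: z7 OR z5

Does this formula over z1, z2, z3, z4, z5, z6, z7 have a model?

Unsatisfiable

Try z3 = true.
From the singleton clause (z5), z5 = true.
From the singleton clause (NOT z1), z1 = false.
From the singleton clause (NOT z2), z2 = false.
From the singleton clause (z6), z6 = true.
But (NOT z6) is also a unit clause — contradiction.
Undo z3 and try z3 = false.
From the singleton clause (NOT z2), z2 = false.
From the singleton clause (z5), z5 = true.
From the singleton clause (z6), z6 = true.
But (NOT z6) is also a unit clause — contradiction.
Both values of z3 lead to a conflict.
No assignment satisfies every clause.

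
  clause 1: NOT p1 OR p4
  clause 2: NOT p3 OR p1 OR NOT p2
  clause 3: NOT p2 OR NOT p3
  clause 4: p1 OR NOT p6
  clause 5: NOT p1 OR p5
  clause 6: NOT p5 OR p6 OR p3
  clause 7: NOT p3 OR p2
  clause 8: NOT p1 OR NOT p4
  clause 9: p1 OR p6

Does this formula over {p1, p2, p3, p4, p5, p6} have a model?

Unsatisfiable

Try p1 = false.
From the singleton clause (NOT p6), p6 = false.
That conflicts with the unit clause (p6).
Undo p1 and try p1 = true.
From the singleton clause (p4), p4 = true.
That conflicts with the unit clause (NOT p4).
Either choice for p1 ends in contradiction.
No assignment satisfies every clause.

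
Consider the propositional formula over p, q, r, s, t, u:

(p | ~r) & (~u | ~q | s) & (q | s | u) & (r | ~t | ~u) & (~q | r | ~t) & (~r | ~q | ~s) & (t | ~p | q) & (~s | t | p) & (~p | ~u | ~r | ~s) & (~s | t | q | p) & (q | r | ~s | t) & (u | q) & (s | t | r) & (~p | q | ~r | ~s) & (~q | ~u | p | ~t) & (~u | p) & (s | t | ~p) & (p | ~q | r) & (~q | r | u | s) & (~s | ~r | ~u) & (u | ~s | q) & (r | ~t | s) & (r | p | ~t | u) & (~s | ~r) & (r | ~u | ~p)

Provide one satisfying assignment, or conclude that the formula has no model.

Try p = 1.
Try t = 1.
Try r = 1.
The clause (~s) is unit, so s = 0.
Try u = 0.
The clause (q) is unit, so q = 1.
All clauses are satisfied.

p ↦ 1; q ↦ 1; r ↦ 1; s ↦ 0; t ↦ 1; u ↦ 0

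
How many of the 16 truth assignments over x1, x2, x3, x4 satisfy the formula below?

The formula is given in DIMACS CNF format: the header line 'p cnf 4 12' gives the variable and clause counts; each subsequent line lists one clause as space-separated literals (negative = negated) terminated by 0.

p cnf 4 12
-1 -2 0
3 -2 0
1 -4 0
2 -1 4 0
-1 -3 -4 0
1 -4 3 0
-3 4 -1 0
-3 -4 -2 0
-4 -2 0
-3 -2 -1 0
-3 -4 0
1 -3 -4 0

There are 2^4 = 16 truth assignments over (x1, x2, x3, x4).
Check each against the 12 clauses (columns in the order x1, x2, x3, x4):
  F F F F  ✓ satisfies all
  F F F T  ✗ fails (x1 ∨ ¬x4)
  F F T F  ✓ satisfies all
  F F T T  ✗ fails (x1 ∨ ¬x4)
  F T F F  ✗ fails (x3 ∨ ¬x2)
  F T F T  ✗ fails (x3 ∨ ¬x2)
  F T T F  ✓ satisfies all
  F T T T  ✗ fails (x1 ∨ ¬x4)
  T F F F  ✗ fails (x2 ∨ ¬x1 ∨ x4)
  T F F T  ✓ satisfies all
  T F T F  ✗ fails (x2 ∨ ¬x1 ∨ x4)
  T F T T  ✗ fails (¬x1 ∨ ¬x3 ∨ ¬x4)
  T T F F  ✗ fails (¬x1 ∨ ¬x2)
  T T F T  ✗ fails (¬x1 ∨ ¬x2)
  T T T F  ✗ fails (¬x1 ∨ ¬x2)
  T T T T  ✗ fails (¬x1 ∨ ¬x2)
4 of the 16 rows are models.

4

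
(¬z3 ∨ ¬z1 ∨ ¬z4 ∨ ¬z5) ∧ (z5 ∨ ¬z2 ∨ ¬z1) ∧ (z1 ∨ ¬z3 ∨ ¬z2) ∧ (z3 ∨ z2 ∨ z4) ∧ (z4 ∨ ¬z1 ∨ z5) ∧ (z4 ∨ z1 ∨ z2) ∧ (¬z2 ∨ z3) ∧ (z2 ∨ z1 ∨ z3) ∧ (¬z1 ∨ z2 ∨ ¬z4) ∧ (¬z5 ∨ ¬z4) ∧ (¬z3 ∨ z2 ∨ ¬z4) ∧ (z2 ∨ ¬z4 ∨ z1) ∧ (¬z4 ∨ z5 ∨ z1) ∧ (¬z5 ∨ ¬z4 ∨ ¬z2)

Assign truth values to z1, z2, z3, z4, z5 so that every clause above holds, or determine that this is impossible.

z1 ↦ True,  z2 ↦ False,  z3 ↦ True,  z4 ↦ False,  z5 ↦ True

Branch on z2: set z2 = False.
Branch on z3: set z3 = True.
The clause (¬z4) is unit, so z4 = False.
The clause (z1) is unit, so z1 = True.
The clause (z5) is unit, so z5 = True.
All clauses are satisfied.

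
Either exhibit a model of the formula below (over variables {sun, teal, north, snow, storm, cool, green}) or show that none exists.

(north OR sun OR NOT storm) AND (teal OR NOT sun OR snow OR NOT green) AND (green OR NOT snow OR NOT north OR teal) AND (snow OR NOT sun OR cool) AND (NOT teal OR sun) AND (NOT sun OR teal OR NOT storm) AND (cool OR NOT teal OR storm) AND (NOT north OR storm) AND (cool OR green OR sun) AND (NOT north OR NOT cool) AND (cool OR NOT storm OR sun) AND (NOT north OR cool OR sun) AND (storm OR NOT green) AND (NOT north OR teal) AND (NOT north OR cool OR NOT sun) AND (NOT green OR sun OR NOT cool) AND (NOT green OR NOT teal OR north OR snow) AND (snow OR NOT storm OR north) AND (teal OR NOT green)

sun=true, teal=true, north=false, snow=false, storm=false, cool=true, green=false

Case teal = true:
(sun) alone gives sun = true.
Case snow = false:
(cool) alone gives cool = true.
(NOT north) alone gives north = false.
(NOT green) alone gives green = false.
(NOT storm) alone gives storm = false.
Every clause now holds.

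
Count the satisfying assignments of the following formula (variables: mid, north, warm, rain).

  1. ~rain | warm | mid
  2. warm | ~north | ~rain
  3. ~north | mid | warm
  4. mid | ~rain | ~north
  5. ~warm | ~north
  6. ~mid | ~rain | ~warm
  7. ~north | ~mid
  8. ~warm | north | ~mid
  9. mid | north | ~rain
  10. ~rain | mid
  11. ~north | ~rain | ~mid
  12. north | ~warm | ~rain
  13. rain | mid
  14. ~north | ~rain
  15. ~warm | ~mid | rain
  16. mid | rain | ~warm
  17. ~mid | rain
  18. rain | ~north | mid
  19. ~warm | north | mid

There are 2^4 = 16 truth assignments over (mid, north, warm, rain).
Split on rain. With rain = 1, the clauses containing rain are satisfied and ~rain drops from the rest; 1 of the 2^3 = 8 assignments to the other variables satisfy what remains.
With rain = 0, by the same count on the reduced clause set, 0 assignments work.
(One model: mid=T, north=F, warm=F, rain=T.)
Total: 1 + 0 = 1.

1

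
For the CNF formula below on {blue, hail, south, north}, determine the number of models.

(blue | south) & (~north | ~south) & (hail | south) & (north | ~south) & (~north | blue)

There are 2^4 = 16 truth assignments over (blue, hail, south, north).
Check each against the 5 clauses (columns in the order blue, hail, south, north):
  F F F F  ✗ fails (blue | south)
  F F F T  ✗ fails (blue | south)
  F F T F  ✗ fails (north | ~south)
  F F T T  ✗ fails (~north | ~south)
  F T F F  ✗ fails (blue | south)
  F T F T  ✗ fails (blue | south)
  F T T F  ✗ fails (north | ~south)
  F T T T  ✗ fails (~north | ~south)
  T F F F  ✗ fails (hail | south)
  T F F T  ✗ fails (hail | south)
  T F T F  ✗ fails (north | ~south)
  T F T T  ✗ fails (~north | ~south)
  T T F F  ✓ satisfies all
  T T F T  ✓ satisfies all
  T T T F  ✗ fails (north | ~south)
  T T T T  ✗ fails (~north | ~south)
2 of the 16 rows are models.

2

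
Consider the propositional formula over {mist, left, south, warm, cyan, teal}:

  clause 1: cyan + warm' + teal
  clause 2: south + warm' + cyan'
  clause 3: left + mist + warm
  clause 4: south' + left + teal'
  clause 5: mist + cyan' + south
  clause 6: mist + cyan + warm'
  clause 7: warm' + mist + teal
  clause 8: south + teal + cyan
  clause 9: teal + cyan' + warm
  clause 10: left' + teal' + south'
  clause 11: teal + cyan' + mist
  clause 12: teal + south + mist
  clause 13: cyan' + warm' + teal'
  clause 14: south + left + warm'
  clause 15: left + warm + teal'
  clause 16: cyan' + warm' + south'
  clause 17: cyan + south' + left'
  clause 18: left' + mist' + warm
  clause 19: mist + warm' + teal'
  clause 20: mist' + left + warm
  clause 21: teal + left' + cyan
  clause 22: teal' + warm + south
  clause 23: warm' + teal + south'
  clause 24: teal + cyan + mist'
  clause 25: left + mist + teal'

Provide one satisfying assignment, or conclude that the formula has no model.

mist: 1,  left: 1,  south: 0,  warm: 1,  cyan: 0,  teal: 1

Try cyan = 0.
Try warm = 1.
(teal) alone gives teal = 1.
(mist) alone gives mist = 1.
Try south = 0.
(left) alone gives left = 1.
Every clause now holds.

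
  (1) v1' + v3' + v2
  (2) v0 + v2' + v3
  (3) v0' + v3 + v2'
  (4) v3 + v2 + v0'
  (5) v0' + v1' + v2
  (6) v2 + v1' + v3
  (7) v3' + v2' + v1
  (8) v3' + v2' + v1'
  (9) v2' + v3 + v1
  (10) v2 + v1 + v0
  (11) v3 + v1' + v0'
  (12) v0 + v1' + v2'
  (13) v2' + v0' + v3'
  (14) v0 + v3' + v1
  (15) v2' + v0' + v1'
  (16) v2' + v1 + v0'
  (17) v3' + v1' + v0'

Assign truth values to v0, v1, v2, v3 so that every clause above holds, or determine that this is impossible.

v0: 1, v1: 0, v2: 0, v3: 1

Branch on v1: set v1 = 0.
Branch on v3: set v3 = 1.
(v2') alone gives v2 = 0.
(v0) alone gives v0 = 1.
All clauses are satisfied.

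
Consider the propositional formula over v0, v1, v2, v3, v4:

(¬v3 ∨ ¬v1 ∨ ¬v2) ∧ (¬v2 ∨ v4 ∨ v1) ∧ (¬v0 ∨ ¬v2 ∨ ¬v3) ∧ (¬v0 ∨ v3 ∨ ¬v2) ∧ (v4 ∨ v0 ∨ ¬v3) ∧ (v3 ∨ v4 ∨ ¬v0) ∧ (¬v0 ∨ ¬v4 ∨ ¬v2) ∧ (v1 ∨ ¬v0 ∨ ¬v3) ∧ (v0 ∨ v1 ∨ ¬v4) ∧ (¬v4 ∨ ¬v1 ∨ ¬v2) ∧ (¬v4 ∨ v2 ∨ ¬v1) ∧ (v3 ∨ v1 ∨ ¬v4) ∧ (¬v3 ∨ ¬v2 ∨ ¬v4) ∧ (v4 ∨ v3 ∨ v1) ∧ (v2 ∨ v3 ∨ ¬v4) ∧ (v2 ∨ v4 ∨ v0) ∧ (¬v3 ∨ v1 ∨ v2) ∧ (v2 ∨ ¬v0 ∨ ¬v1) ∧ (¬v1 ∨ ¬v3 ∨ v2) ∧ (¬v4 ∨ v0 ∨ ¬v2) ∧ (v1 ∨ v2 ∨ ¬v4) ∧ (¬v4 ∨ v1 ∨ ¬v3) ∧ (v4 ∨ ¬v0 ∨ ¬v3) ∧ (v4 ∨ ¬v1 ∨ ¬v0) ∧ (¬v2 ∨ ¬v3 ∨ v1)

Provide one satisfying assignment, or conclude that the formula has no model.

v0 ↦ False,  v1 ↦ True,  v2 ↦ True,  v3 ↦ False,  v4 ↦ False

Suppose v3 = False.
Suppose v0 = False.
Suppose v1 = True.
Suppose v4 = False.
From the singleton clause (v2), v2 = True.
Every clause now holds.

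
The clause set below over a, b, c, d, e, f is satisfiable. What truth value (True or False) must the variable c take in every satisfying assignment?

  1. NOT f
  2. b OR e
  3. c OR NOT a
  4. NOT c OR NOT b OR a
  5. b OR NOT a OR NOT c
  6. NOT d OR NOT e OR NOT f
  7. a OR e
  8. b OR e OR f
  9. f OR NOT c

False

Suppose c = true.
From the singleton clause (NOT f), f = false.
That conflicts with the unit clause (f).
So every satisfying assignment has c = False.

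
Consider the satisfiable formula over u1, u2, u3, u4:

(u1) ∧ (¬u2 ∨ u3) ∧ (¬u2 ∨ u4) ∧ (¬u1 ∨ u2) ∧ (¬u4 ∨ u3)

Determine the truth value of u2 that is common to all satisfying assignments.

Suppose u2 = False.
The clause (u1) is unit, so u1 = True.
Now (¬u1) is unsatisfied and unit — conflict.
So every satisfying assignment has u2 = True.

True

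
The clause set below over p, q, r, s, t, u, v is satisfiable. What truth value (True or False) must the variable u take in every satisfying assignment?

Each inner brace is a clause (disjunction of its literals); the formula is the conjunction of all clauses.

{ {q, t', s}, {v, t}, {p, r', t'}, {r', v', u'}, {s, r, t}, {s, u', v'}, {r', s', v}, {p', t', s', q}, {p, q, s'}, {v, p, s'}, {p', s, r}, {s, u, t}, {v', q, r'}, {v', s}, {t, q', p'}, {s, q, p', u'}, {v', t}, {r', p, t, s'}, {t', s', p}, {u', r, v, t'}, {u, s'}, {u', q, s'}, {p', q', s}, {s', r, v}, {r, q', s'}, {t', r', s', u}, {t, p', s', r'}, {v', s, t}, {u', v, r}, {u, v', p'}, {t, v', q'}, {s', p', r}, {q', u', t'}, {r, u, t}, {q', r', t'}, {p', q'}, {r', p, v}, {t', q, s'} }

False

Suppose u = 1.
Suppose v = 1.
Unit clause (r') forces r = 0.
Unit clause (s) forces s = 1.
Unit clause (t) forces t = 1.
Unit clause (p) forces p = 1.
Now (p') is unsatisfied and unit — conflict.
That branch fails; take v = 0 instead.
Unit clause (t) forces t = 1.
Unit clause (r) forces r = 1.
Unit clause (p) forces p = 1.
Unit clause (s') forces s = 0.
Unit clause (q) forces q = 1.
Now (q') is unsatisfied and unit — conflict.
Both values of v lead to a conflict.
So every satisfying assignment has u = False.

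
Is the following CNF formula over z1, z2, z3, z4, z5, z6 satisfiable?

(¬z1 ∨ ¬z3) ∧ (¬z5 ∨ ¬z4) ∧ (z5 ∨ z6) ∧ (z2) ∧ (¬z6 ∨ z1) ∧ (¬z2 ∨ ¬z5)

Yes

Unit clause (z2) forces z2 = True.
Unit clause (¬z5) forces z5 = False.
Unit clause (z6) forces z6 = True.
Unit clause (z1) forces z1 = True.
Unit clause (¬z3) forces z3 = False.
No clause remains; z4 is free.
A satisfying assignment: z1=True, z2=True, z3=False, z4=False, z5=False, z6=True.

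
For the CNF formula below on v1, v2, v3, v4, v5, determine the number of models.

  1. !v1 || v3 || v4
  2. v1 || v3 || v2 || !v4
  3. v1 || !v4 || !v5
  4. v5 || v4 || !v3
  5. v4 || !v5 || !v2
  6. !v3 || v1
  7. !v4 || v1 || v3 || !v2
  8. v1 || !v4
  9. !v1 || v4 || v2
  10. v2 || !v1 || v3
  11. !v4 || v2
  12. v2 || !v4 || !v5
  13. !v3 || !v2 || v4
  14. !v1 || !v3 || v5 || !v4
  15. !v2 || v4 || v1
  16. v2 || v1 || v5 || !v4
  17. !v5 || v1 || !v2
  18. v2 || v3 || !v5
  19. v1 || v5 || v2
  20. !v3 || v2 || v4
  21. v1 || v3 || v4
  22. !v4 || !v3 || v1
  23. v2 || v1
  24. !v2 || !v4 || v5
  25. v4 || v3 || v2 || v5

There are 2^5 = 32 truth assignments over (v1, v2, v3, v4, v5).
Split on v3. With v3 = true, the clauses containing v3 are satisfied and !v3 drops from the rest; 1 of the 2^4 = 16 assignments to the other variables satisfy what remains.
With v3 = false, by the same count on the reduced clause set, 1 assignment works.
Total: 1 + 1 = 2.

2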